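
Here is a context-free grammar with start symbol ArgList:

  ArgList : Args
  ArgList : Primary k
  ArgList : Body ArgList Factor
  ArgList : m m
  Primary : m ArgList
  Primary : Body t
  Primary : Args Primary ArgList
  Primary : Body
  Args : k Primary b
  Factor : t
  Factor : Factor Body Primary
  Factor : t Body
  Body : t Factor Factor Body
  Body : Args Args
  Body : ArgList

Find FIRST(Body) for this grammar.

{ k, m, t }

Body : t Factor Factor Body contributes {t}.
From Body : Args Args: add FIRST(Args) = { k }.
From Body : ArgList: add FIRST(ArgList) = { k, m, t }.
Union: FIRST(Body) = { k, m, t }.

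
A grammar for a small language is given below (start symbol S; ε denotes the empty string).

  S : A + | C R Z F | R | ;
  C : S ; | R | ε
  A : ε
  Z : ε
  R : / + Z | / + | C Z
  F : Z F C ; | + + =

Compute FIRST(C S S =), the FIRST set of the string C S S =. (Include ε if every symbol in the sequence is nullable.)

{ +, /, ;, = }

Add FIRST(C)\{ε} = { +, /, ; }; C is nullable, continue.
Add FIRST(S)\{ε} = { +, /, ; }; S is nullable, continue.
Add FIRST(S)\{ε} = { +, /, ; }; S is nullable, continue.
= is a terminal; add {=} and stop.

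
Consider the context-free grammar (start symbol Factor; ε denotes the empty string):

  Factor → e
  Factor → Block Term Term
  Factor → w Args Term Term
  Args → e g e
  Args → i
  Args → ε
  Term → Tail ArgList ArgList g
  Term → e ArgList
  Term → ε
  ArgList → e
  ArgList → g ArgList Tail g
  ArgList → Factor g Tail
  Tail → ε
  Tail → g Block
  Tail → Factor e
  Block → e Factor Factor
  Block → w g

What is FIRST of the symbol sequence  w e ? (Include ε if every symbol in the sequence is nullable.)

{ w }

w is a terminal; add {w} and stop.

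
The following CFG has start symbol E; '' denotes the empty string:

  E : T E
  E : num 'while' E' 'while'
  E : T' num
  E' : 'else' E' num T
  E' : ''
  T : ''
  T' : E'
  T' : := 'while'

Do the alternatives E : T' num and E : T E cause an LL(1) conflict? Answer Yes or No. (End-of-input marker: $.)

Yes

FIRST(T' num) = { 'else', :=, num } and FIRST(T E) = { 'else', :=, num }.
Both contain 'else', so the two alternatives are not disjoint — LL(1) conflict.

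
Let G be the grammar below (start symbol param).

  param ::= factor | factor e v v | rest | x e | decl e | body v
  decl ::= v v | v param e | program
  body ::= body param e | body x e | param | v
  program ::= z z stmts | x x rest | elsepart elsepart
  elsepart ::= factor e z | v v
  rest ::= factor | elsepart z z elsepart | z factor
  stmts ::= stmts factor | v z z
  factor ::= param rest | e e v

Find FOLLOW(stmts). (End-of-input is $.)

{ e, v, x, z }

In program ::= z z stmts: stmts is at the end, add FOLLOW(program) = { e }.
In stmts ::= stmts factor: add FIRST(factor) = { e, v, x, z }.
Union: FOLLOW(stmts) = { e, v, x, z }.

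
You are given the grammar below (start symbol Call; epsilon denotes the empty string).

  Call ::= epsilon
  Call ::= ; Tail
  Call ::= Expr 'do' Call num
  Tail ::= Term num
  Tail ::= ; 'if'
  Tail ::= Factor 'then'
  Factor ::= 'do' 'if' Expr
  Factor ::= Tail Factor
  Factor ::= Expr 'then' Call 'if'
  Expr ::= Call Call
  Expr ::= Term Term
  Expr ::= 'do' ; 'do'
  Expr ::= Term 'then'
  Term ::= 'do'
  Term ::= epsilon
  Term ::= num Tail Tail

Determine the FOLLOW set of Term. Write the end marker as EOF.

In Tail ::= Term num: add FIRST(num) = { num }.
In Expr ::= Term Term: add FIRST(Term)\{epsilon} = { 'do', num }.
  Since Term is nullable, also add FOLLOW(Expr) = { 'do', 'then' }.
In Expr ::= Term Term: Term is at the end, add FOLLOW(Expr) = { 'do', 'then' }.
In Expr ::= Term 'then': add FIRST('then') = { 'then' }.
Union: FOLLOW(Term) = { 'do', 'then', num }.

{ 'do', 'then', num }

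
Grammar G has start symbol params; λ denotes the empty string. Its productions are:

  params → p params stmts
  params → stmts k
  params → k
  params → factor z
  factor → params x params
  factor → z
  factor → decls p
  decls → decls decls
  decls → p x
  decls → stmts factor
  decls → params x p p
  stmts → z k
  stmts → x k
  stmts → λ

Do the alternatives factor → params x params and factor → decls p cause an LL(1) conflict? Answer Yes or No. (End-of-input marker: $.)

Yes

FIRST(params x params) = { k, p, x, z } and FIRST(decls p) = { k, p, x, z }.
Both contain k, so the two alternatives are not disjoint — LL(1) conflict.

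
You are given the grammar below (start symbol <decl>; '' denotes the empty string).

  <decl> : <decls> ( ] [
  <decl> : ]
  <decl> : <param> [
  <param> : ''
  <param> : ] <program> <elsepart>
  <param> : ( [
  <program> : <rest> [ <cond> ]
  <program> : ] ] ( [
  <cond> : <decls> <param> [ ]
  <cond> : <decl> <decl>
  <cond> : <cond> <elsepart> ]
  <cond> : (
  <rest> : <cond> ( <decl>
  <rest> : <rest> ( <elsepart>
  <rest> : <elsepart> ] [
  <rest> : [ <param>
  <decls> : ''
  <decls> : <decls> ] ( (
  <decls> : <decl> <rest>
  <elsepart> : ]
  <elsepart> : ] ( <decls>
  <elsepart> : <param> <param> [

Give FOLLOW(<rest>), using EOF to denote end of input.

In <program> : <rest> [ <cond> ]: add FIRST([ <cond> ]) = { [ }.
In <rest> : <rest> ( <elsepart>: add FIRST(( <elsepart>) = { ( }.
In <decls> : <decl> <rest>: <rest> is at the end, add FOLLOW(<decls>) = { (, [, ] }.
Union: FOLLOW(<rest>) = { (, [, ] }.

{ (, [, ] }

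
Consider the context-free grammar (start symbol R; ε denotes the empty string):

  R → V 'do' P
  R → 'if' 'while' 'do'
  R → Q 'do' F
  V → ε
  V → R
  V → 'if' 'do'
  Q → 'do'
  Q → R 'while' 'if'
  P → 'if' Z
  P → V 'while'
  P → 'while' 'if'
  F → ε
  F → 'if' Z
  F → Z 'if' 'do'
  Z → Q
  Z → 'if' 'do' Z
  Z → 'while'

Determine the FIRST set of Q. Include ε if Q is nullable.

{ 'do', 'if' }

Q → 'do' contributes {'do'}.
From Q → R 'while' 'if': add FIRST(R) = { 'do', 'if' }.
Union: FIRST(Q) = { 'do', 'if' }.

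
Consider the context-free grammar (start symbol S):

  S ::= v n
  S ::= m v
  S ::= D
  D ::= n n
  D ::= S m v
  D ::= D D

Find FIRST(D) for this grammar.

D ::= n n contributes {n}.
From D ::= S m v: add FIRST(S) = { m, n, v }.
From D ::= D D: add FIRST(D) = { m, n, v }.
Union: FIRST(D) = { m, n, v }.

{ m, n, v }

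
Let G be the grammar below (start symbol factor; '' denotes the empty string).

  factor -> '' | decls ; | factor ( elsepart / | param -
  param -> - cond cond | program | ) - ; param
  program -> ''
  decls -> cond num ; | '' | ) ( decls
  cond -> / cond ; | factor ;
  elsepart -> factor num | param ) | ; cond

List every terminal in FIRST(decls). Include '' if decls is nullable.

From decls -> cond num ;: add FIRST(cond) = { (, ), -, /, ; }.
decls -> '' contributes ''.
decls -> ) ( decls contributes {)}.
Union: FIRST(decls) = { (, ), -, /, ;, '' }.

{ (, ), -, /, ;, '' }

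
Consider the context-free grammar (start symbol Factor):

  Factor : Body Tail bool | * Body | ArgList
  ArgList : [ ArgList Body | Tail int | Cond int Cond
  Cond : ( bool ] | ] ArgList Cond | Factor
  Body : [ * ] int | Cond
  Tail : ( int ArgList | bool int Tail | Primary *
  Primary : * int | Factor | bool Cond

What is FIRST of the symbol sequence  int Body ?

int is a terminal; add {int} and stop.

{ int }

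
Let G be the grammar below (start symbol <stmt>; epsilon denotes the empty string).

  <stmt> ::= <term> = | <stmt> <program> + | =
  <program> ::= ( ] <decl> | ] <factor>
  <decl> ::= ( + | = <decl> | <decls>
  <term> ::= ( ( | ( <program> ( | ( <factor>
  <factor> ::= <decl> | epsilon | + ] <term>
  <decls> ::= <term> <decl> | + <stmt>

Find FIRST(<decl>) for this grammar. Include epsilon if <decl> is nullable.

<decl> ::= ( + contributes {(}.
<decl> ::= = <decl> contributes {=}.
From <decl> ::= <decls>: add FIRST(<decls>) = { (, + }.
Union: FIRST(<decl>) = { (, +, = }.

{ (, +, = }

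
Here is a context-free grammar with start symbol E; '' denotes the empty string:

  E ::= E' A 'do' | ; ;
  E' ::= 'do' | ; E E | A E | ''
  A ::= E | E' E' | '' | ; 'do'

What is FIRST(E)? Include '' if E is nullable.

{ 'do', ; }

From E ::= E' A 'do': E', A nullable, take FIRST(E') ∪ FIRST(A) ∪ {'do'} = { 'do', ; }.
E ::= ; ; contributes {;}.
Union: FIRST(E) = { 'do', ; }.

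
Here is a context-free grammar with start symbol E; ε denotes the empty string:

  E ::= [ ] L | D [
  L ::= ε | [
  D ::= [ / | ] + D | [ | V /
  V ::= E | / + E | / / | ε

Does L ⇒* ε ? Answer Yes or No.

L has an ε-production, so L ⇒ ε.

Yes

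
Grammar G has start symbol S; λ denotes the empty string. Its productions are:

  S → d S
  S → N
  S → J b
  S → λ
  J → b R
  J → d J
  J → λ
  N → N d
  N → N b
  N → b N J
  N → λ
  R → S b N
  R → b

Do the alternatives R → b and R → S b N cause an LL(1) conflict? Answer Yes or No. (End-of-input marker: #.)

Yes

FIRST(b) = { b } and FIRST(S b N) = { b, d }.
Both contain b, so the two alternatives are not disjoint — LL(1) conflict.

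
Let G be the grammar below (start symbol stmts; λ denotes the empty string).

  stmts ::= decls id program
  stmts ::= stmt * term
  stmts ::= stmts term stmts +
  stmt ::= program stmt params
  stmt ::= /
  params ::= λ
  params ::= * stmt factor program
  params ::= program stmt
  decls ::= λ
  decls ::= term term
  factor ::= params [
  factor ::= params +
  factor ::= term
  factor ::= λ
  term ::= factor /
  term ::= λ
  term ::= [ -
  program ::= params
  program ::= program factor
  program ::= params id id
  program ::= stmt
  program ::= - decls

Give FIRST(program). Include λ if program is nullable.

{ *, +, -, /, [, id, λ }

From program ::= params: add FIRST(params) = { *, +, -, /, [, id, λ } (including λ since params is nullable).
From program ::= program factor: program, factor nullable, take FIRST(program) ∪ FIRST(factor) = { *, +, -, /, [, id }; also λ since the whole RHS is nullable.
From program ::= params id id: params nullable, take FIRST(params) ∪ {id} = { *, +, -, /, [, id }.
From program ::= stmt: add FIRST(stmt) = { *, +, -, /, [, id }.
program ::= - decls contributes {-}.
Union: FIRST(program) = { *, +, -, /, [, id, λ }.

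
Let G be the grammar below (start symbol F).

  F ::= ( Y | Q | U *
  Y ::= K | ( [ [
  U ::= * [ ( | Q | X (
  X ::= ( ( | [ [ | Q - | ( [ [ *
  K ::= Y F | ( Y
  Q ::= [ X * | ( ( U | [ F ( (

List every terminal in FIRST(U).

U ::= * [ ( contributes {*}.
From U ::= Q: add FIRST(Q) = { (, [ }.
From U ::= X (: add FIRST(X) = { (, [ }.
Union: FIRST(U) = { (, *, [ }.

{ (, *, [ }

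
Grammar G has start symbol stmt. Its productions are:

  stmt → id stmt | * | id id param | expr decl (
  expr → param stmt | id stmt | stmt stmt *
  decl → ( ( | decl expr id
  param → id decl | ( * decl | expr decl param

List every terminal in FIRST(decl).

{ ( }

decl → ( ( contributes {(}.
From decl → decl expr id: add FIRST(decl) = { ( }.
Union: FIRST(decl) = { ( }.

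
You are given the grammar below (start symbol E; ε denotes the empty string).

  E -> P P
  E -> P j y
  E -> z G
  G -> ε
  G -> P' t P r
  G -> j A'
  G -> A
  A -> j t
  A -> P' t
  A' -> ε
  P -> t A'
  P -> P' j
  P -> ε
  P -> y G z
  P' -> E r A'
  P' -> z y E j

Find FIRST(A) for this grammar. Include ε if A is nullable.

A -> j t contributes {j}.
From A -> P' t: add FIRST(P') = { j, r, t, y, z }.
Union: FIRST(A) = { j, r, t, y, z }.

{ j, r, t, y, z }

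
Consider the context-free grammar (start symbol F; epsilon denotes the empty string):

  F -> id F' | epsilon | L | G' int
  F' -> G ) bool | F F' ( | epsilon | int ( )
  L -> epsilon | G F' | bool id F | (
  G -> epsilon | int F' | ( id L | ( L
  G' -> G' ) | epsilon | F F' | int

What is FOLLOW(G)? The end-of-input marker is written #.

{ #, (, ), bool, id, int }

In F' -> G ) bool: add FIRST() bool) = { ) }.
In L -> G F': add FIRST(F')\{epsilon} = { (, ), bool, id, int }.
  Since F' is nullable, also add FOLLOW(L) = { #, (, ), bool, id, int }.
Union: FOLLOW(G) = { #, (, ), bool, id, int }.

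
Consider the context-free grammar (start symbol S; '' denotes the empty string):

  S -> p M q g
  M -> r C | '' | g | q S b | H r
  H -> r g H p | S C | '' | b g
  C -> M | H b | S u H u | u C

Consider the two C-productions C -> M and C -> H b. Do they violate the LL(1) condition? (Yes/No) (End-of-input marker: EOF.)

FIRST(M) = { b, g, p, q, r, '' } and FIRST(H b) = { b, p, r }.
Both contain b, so the two alternatives are not disjoint — LL(1) conflict.

Yes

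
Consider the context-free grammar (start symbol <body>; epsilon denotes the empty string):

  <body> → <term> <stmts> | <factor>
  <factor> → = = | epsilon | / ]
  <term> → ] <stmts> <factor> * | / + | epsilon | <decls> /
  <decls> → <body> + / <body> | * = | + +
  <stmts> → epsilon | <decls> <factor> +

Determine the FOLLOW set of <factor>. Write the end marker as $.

{ $, *, +, /, = }

In <body> → <factor>: <factor> is at the end, add FOLLOW(<body>) = { $, +, /, = }.
In <term> → ] <stmts> <factor> *: add FIRST(*) = { * }.
In <stmts> → <decls> <factor> +: add FIRST(+) = { + }.
Union: FOLLOW(<factor>) = { $, *, +, /, = }.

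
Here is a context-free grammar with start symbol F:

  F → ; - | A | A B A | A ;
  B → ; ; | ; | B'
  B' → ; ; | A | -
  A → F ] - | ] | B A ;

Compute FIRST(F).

F → ; - contributes {;}.
From F → A: add FIRST(A) = { -, ;, ] }.
From F → A B A: add FIRST(A) = { -, ;, ] }.
From F → A ;: add FIRST(A) = { -, ;, ] }.
Union: FIRST(F) = { -, ;, ] }.

{ -, ;, ] }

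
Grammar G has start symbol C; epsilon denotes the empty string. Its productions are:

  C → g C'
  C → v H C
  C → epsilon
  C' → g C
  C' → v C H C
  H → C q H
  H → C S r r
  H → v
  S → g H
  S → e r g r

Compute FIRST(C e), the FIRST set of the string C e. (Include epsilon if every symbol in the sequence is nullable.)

{ e, g, v }

Add FIRST(C)\{epsilon} = { g, v }; C is nullable, continue.
e is a terminal; add {e} and stop.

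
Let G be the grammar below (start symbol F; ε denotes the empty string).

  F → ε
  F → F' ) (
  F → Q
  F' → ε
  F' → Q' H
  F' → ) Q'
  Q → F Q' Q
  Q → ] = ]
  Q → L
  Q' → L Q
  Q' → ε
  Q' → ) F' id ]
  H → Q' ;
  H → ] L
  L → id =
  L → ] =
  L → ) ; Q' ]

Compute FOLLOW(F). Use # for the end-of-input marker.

{ #, ), ;, ], id }

F is the start symbol, so # ∈ FOLLOW(F).
In Q → F Q' Q: add FIRST(Q' Q) = { ), ;, ], id }.
Union: FOLLOW(F) = { #, ), ;, ], id }.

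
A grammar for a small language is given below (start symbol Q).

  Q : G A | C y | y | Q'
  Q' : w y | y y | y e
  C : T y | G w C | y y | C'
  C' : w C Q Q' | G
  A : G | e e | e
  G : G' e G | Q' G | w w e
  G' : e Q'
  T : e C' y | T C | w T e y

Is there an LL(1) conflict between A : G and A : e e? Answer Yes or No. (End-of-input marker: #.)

FIRST(G) = { e, w, y } and FIRST(e e) = { e }.
Both contain e, so the two alternatives are not disjoint — LL(1) conflict.

Yes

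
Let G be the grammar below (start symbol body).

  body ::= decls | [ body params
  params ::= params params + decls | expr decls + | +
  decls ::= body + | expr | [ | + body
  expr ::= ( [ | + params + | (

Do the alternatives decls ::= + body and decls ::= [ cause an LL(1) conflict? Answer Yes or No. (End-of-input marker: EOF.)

FIRST(+ body) = { + } and FIRST([) = { [ }.
The FIRST sets are disjoint and neither alternative is nullable — no conflict.

No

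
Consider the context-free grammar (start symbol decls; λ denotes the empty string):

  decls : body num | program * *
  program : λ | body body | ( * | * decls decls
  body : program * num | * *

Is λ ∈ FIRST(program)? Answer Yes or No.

Yes

program has an λ-production, so program ⇒ λ.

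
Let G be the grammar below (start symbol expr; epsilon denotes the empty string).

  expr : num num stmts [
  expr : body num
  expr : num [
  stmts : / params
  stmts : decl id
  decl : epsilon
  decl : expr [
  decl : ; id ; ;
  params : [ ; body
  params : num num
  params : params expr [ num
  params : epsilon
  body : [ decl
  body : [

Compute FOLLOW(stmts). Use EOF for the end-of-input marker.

{ [ }

In expr : num num stmts [: add FIRST([) = { [ }.
Union: FOLLOW(stmts) = { [ }.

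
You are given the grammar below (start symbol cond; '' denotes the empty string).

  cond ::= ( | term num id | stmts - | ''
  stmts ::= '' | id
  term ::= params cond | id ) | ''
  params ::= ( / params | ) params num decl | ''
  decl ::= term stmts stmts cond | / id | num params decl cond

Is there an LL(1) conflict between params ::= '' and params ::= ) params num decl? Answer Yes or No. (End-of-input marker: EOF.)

FIRST('') = { '' } and FIRST() params num decl) = { ) }.
The first alternative is nullable and FOLLOW(params) = { (, ), -, /, id, num } shares ) with FIRST of the second — conflict.

Yes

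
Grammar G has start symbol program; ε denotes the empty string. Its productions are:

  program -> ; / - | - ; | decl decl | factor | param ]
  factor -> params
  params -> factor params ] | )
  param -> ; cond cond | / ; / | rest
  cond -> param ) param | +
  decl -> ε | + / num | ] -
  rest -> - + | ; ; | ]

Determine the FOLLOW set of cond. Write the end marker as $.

{ ), +, -, /, ;, ] }

In param -> ; cond cond: add FIRST(cond) = { +, -, /, ;, ] }.
In param -> ; cond cond: cond is at the end, add FOLLOW(param) = { ), +, -, /, ;, ] }.
Union: FOLLOW(cond) = { ), +, -, /, ;, ] }.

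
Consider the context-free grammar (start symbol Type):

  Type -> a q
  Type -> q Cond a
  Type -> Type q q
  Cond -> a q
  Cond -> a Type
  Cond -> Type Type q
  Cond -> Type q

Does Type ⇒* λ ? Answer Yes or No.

No

No nonterminal in this grammar is nullable.
No production of Type has an RHS whose symbols are all nullable, so Type is not nullable.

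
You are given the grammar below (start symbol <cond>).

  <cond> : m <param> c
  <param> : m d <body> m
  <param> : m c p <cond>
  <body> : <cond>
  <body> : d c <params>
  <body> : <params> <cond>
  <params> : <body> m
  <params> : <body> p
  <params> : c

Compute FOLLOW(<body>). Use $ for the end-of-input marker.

{ m, p }

In <param> : m d <body> m: add FIRST(m) = { m }.
In <params> : <body> m: add FIRST(m) = { m }.
In <params> : <body> p: add FIRST(p) = { p }.
Union: FOLLOW(<body>) = { m, p }.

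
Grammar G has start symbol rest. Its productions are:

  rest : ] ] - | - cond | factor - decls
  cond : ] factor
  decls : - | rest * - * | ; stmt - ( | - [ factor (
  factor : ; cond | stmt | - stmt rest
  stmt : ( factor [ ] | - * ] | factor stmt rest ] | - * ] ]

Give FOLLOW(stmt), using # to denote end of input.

{ #, (, *, -, ;, [, ] }

In decls : ; stmt - (: add FIRST(- () = { - }.
In factor : stmt: stmt is at the end, add FOLLOW(factor) = { #, (, *, -, ;, [, ] }.
In factor : - stmt rest: add FIRST(rest) = { (, -, ;, ] }.
In stmt : factor stmt rest ]: add FIRST(rest ]) = { (, -, ;, ] }.
Union: FOLLOW(stmt) = { #, (, *, -, ;, [, ] }.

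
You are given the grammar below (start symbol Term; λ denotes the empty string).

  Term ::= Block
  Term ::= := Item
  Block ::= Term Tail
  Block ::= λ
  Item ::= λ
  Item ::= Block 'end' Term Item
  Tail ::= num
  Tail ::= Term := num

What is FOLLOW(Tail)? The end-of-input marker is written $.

{ $, 'end', :=, num }

In Block ::= Term Tail: Tail is at the end, add FOLLOW(Block) = { $, 'end', :=, num }.
Union: FOLLOW(Tail) = { $, 'end', :=, num }.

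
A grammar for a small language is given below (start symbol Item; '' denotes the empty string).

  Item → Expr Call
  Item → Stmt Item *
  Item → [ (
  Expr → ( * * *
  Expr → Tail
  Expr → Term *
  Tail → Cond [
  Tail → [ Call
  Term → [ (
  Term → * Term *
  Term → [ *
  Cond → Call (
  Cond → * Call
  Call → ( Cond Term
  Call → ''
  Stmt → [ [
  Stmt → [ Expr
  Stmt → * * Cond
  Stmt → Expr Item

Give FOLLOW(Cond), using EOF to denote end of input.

In Tail → Cond [: add FIRST([) = { [ }.
In Call → ( Cond Term: add FIRST(Term) = { *, [ }.
In Stmt → * * Cond: Cond is at the end, add FOLLOW(Stmt) = { (, *, [ }.
Union: FOLLOW(Cond) = { (, *, [ }.

{ (, *, [ }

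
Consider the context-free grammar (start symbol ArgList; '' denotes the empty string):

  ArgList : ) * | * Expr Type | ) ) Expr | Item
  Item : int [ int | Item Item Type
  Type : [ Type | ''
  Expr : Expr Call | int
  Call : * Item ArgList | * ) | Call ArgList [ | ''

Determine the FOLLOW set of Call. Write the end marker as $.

In Expr : Expr Call: Call is at the end, add FOLLOW(Expr) = { $, ), *, [, int }.
In Call : Call ArgList [: add FIRST(ArgList [) = { ), *, int }.
Union: FOLLOW(Call) = { $, ), *, [, int }.

{ $, ), *, [, int }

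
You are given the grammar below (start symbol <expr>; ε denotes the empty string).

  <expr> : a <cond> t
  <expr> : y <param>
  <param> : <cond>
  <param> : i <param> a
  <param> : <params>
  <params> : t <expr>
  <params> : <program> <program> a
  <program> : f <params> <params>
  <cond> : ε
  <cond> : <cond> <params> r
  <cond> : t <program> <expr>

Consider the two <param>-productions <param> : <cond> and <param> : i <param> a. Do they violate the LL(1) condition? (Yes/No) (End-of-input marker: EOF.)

FIRST(<cond>) = { f, t, ε } and FIRST(i <param> a) = { i }.
The first is nullable but FOLLOW(<param>) = { EOF, a, f, r, t, y } is disjoint from FIRST of the second.

No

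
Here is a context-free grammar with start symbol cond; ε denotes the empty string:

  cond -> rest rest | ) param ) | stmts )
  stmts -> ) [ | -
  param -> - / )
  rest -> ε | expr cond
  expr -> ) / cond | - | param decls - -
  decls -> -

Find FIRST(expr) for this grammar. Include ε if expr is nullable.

{ ), - }

expr -> ) / cond contributes {)}.
expr -> - contributes {-}.
From expr -> param decls - -: add FIRST(param) = { - }.
Union: FIRST(expr) = { ), - }.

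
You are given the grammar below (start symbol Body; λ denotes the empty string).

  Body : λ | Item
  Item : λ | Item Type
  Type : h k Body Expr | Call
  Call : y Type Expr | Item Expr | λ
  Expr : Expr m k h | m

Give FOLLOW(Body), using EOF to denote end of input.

Body is the start symbol, so EOF ∈ FOLLOW(Body).
In Type : h k Body Expr: add FIRST(Expr) = { m }.
Union: FOLLOW(Body) = { EOF, m }.

{ EOF, m }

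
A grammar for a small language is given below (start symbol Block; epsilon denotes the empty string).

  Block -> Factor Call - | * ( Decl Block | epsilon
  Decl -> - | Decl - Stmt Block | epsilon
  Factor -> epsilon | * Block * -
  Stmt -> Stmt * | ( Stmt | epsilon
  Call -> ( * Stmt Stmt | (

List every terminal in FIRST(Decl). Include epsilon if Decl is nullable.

Decl -> - contributes {-}.
From Decl -> Decl - Stmt Block: Decl nullable, take FIRST(Decl) ∪ {-} = { - }.
Decl -> epsilon contributes epsilon.
Union: FIRST(Decl) = { -, epsilon }.

{ -, epsilon }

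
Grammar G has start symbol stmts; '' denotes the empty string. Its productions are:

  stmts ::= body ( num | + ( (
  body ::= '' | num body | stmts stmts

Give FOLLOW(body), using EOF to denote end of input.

{ ( }

In stmts ::= body ( num: add FIRST(( num) = { ( }.
In body ::= num body: body is at the end, add FOLLOW(body) = { ( }.
Union: FOLLOW(body) = { ( }.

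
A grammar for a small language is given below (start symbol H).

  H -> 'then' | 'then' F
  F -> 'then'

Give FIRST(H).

H -> 'then' contributes {'then'}.
H -> 'then' F contributes {'then'}.
Union: FIRST(H) = { 'then' }.

{ 'then' }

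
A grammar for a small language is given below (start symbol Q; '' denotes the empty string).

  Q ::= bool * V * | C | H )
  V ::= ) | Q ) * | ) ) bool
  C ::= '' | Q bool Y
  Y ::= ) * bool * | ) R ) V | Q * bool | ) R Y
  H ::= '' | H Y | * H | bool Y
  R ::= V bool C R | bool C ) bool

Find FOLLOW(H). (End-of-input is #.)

{ ), *, bool }

In Q ::= H ): add FIRST()) = { ) }.
In H ::= H Y: add FIRST(Y) = { ), *, bool }.
In H ::= * H: H is at the end, add FOLLOW(H) = { ), *, bool }.
Union: FOLLOW(H) = { ), *, bool }.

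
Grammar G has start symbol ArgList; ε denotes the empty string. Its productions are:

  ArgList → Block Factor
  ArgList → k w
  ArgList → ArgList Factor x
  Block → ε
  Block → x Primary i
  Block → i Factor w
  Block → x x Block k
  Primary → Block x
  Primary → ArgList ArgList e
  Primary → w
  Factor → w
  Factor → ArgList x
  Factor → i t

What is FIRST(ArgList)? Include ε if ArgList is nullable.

{ i, k, w, x }

From ArgList → Block Factor: Block nullable, take FIRST(Block) ∪ FIRST(Factor) = { i, k, w, x }.
ArgList → k w contributes {k}.
From ArgList → ArgList Factor x: add FIRST(ArgList) = { i, k, w, x }.
Union: FIRST(ArgList) = { i, k, w, x }.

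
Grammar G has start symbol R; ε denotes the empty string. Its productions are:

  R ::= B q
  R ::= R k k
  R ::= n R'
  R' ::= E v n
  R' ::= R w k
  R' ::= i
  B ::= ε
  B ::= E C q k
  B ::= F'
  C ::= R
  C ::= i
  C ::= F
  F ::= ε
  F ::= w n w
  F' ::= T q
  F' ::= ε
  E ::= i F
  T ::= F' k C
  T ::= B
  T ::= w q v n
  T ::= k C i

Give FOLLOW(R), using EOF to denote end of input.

R is the start symbol, so EOF ∈ FOLLOW(R).
In R ::= R k k: add FIRST(k k) = { k }.
In R' ::= R w k: add FIRST(w k) = { w }.
In C ::= R: R is at the end, add FOLLOW(C) = { i, q }.
Union: FOLLOW(R) = { EOF, i, k, q, w }.

{ EOF, i, k, q, w }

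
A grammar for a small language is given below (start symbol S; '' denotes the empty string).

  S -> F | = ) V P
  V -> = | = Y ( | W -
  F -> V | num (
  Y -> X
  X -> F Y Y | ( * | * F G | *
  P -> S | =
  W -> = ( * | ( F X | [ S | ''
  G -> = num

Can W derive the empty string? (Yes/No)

W has an ''-production, so W ⇒ ''.

Yes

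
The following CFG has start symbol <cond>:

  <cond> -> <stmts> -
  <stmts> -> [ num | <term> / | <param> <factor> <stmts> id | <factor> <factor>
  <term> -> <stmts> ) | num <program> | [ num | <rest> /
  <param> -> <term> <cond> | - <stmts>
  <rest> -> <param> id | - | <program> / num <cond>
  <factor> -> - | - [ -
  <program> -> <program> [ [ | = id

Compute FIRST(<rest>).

From <rest> -> <param> id: add FIRST(<param>) = { -, =, [, num }.
<rest> -> - contributes {-}.
From <rest> -> <program> / num <cond>: add FIRST(<program>) = { = }.
Union: FIRST(<rest>) = { -, =, [, num }.

{ -, =, [, num }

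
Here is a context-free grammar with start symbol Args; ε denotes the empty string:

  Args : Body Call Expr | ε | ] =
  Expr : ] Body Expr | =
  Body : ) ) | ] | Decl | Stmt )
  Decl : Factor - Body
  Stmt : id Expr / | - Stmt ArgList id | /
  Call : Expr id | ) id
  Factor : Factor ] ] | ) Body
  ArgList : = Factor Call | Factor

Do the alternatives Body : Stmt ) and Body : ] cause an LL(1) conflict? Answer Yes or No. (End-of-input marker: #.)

No

FIRST(Stmt )) = { -, /, id } and FIRST(]) = { ] }.
The FIRST sets are disjoint and neither alternative is nullable — no conflict.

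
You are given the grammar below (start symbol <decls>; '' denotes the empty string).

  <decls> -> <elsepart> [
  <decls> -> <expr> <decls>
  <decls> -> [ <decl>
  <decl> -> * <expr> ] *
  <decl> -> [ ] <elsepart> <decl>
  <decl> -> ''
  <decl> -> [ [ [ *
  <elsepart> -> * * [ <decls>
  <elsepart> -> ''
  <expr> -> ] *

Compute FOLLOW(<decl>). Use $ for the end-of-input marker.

In <decls> -> [ <decl>: <decl> is at the end, add FOLLOW(<decls>) = { $, *, [ }.
In <decl> -> [ ] <elsepart> <decl>: <decl> is at the end, add FOLLOW(<decl>) = { $, *, [ }.
Union: FOLLOW(<decl>) = { $, *, [ }.

{ $, *, [ }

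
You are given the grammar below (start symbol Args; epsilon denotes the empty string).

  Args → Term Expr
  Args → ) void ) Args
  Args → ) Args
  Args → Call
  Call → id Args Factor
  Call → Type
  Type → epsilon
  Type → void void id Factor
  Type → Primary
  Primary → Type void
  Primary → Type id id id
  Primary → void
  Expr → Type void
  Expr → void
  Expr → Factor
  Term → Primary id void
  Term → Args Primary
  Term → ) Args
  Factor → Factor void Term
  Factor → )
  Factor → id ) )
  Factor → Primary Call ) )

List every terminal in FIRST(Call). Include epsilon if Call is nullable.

{ id, void, epsilon }

Call → id Args Factor contributes {id}.
From Call → Type: add FIRST(Type) = { id, void, epsilon } (including epsilon since Type is nullable).
Union: FIRST(Call) = { id, void, epsilon }.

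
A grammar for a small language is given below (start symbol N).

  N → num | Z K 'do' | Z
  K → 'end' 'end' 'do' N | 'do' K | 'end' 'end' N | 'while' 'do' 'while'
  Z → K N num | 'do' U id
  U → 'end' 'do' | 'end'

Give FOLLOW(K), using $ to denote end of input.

In N → Z K 'do': add FIRST('do') = { 'do' }.
In K → 'do' K: K is at the end, add FOLLOW(K) = { 'do', 'end', 'while', num }.
In Z → K N num: add FIRST(N num) = { 'do', 'end', 'while', num }.
Union: FOLLOW(K) = { 'do', 'end', 'while', num }.

{ 'do', 'end', 'while', num }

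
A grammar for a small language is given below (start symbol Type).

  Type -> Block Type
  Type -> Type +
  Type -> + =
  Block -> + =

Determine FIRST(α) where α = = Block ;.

= is a terminal; add {=} and stop.

{ = }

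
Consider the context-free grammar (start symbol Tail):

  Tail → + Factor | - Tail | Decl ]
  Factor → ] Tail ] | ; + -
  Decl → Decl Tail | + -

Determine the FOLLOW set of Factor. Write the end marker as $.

{ $, +, -, ] }

In Tail → + Factor: Factor is at the end, add FOLLOW(Tail) = { $, +, -, ] }.
Union: FOLLOW(Factor) = { $, +, -, ] }.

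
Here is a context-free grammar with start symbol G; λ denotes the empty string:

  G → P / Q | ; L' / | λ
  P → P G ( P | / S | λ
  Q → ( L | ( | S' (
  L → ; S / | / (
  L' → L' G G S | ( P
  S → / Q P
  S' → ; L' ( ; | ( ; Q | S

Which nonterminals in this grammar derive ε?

Directly nullable (have an λ-production): G, P.
No other nonterminal has a production whose RHS symbols are all nullable.

{ G, P }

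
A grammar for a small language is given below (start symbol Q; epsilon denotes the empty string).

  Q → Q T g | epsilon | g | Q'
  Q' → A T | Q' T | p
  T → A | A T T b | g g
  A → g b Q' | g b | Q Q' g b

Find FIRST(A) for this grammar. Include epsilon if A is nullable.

{ g, p }

A → g b Q' contributes {g}.
A → g b contributes {g}.
From A → Q Q' g b: Q nullable, take FIRST(Q) ∪ FIRST(Q') = { g, p }.
Union: FIRST(A) = { g, p }.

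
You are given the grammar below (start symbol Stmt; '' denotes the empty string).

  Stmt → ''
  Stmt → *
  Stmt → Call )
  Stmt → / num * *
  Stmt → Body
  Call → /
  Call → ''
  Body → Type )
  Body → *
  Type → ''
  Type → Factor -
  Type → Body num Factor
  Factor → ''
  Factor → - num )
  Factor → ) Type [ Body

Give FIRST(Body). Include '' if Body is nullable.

From Body → Type ): Type nullable, take FIRST(Type) ∪ {)} = { ), *, - }.
Body → * contributes {*}.
Union: FIRST(Body) = { ), *, - }.

{ ), *, - }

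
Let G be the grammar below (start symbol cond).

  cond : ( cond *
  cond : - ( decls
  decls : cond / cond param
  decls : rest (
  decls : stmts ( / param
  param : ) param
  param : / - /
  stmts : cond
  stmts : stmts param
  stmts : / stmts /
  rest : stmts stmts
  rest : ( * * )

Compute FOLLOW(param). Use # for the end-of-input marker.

{ #, (, ), *, -, / }

In decls : cond / cond param: param is at the end, add FOLLOW(decls) = { #, (, ), *, -, / }.
In decls : stmts ( / param: param is at the end, add FOLLOW(decls) = { #, (, ), *, -, / }.
In param : ) param: param is at the end, add FOLLOW(param) = { #, (, ), *, -, / }.
In stmts : stmts param: param is at the end, add FOLLOW(stmts) = { (, ), -, / }.
Union: FOLLOW(param) = { #, (, ), *, -, / }.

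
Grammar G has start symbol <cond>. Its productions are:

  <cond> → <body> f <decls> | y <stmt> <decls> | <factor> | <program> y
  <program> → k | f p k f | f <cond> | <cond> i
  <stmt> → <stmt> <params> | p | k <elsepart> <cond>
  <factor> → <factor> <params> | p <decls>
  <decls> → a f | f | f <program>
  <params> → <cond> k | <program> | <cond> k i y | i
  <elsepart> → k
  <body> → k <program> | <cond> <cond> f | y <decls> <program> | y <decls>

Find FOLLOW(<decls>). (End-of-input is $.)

{ $, a, f, i, k, p, y }

In <cond> → <body> f <decls>: <decls> is at the end, add FOLLOW(<cond>) = { $, a, f, i, k, p, y }.
In <cond> → y <stmt> <decls>: <decls> is at the end, add FOLLOW(<cond>) = { $, a, f, i, k, p, y }.
In <factor> → p <decls>: <decls> is at the end, add FOLLOW(<factor>) = { $, a, f, i, k, p, y }.
In <body> → y <decls> <program>: add FIRST(<program>) = { f, k, p, y }.
In <body> → y <decls>: <decls> is at the end, add FOLLOW(<body>) = { f }.
Union: FOLLOW(<decls>) = { $, a, f, i, k, p, y }.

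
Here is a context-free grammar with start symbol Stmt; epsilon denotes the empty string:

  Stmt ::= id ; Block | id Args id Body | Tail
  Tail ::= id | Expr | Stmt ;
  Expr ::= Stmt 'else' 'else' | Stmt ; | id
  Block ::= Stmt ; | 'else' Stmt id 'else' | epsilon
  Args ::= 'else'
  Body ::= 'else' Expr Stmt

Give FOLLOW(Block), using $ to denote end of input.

{ $, 'else', ;, id }

In Stmt ::= id ; Block: Block is at the end, add FOLLOW(Stmt) = { $, 'else', ;, id }.
Union: FOLLOW(Block) = { $, 'else', ;, id }.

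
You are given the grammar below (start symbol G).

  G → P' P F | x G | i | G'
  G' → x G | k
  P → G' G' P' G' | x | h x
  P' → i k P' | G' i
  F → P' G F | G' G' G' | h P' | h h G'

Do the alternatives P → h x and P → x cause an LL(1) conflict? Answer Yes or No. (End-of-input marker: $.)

FIRST(h x) = { h } and FIRST(x) = { x }.
The FIRST sets are disjoint and neither alternative is nullable — no conflict.

No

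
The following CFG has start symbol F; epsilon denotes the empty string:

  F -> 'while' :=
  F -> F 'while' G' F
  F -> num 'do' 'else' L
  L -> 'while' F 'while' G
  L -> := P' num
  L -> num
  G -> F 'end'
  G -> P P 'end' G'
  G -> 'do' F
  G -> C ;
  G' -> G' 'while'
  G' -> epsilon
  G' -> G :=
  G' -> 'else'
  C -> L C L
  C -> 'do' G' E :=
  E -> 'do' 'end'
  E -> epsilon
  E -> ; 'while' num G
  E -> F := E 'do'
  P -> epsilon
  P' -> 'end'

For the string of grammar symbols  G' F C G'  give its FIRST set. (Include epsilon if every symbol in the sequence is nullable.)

Add FIRST(G')\{epsilon} = { 'do', 'else', 'end', 'while', :=, num }; G' is nullable, continue.
Add FIRST(F) = { 'while', num }; F is not nullable, stop.

{ 'do', 'else', 'end', 'while', :=, num }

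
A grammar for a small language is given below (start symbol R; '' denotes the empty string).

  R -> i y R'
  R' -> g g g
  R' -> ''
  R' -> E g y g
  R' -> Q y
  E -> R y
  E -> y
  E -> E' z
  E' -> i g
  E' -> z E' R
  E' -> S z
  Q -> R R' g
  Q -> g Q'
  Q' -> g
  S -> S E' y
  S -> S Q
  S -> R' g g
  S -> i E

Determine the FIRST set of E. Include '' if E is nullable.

From E -> R y: add FIRST(R) = { i }.
E -> y contributes {y}.
From E -> E' z: add FIRST(E') = { g, i, y, z }.
Union: FIRST(E) = { g, i, y, z }.

{ g, i, y, z }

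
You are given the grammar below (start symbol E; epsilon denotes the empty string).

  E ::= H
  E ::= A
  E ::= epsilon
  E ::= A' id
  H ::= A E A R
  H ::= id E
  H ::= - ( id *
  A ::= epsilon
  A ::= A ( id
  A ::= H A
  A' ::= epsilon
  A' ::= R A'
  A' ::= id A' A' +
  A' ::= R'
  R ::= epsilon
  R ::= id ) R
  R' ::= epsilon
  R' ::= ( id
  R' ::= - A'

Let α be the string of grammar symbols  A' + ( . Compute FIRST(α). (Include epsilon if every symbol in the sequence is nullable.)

{ (, +, -, id }

Add FIRST(A')\{epsilon} = { (, -, id }; A' is nullable, continue.
+ is a terminal; add {+} and stop.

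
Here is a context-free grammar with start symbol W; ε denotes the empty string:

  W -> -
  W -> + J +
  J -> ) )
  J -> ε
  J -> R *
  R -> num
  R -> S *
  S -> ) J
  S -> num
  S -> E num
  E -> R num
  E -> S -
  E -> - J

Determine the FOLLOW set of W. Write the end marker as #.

{ # }

W is the start symbol, so # ∈ FOLLOW(W).
Union: FOLLOW(W) = { # }.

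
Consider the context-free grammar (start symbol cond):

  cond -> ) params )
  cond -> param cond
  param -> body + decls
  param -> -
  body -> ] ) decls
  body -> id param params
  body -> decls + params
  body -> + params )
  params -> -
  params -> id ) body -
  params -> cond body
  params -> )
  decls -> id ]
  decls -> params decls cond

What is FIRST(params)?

params -> - contributes {-}.
params -> id ) body - contributes {id}.
From params -> cond body: add FIRST(cond) = { ), +, -, ], id }.
params -> ) contributes {)}.
Union: FIRST(params) = { ), +, -, ], id }.

{ ), +, -, ], id }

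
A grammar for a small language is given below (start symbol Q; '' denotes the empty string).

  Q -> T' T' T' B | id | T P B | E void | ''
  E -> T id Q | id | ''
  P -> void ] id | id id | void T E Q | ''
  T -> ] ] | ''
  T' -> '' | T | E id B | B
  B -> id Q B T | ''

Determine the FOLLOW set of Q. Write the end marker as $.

Q is the start symbol, so $ ∈ FOLLOW(Q).
In E -> T id Q: Q is at the end, add FOLLOW(E) = { $, ], id, void }.
In P -> void T E Q: Q is at the end, add FOLLOW(P) = { $, ], id, void }.
In B -> id Q B T: add FIRST(B T)\{''} = { ], id }.
  Since B T is nullable, also add FOLLOW(B) = { $, ], id, void }.
Union: FOLLOW(Q) = { $, ], id, void }.

{ $, ], id, void }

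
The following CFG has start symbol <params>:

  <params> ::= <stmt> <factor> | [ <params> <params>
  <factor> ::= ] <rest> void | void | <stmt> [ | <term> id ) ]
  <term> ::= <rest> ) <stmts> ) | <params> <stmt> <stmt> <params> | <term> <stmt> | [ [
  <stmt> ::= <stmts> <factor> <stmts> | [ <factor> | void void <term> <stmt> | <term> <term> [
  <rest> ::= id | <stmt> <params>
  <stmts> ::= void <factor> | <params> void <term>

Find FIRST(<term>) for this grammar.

From <term> ::= <rest> ) <stmts> ): add FIRST(<rest>) = { [, id, void }.
From <term> ::= <params> <stmt> <stmt> <params>: add FIRST(<params>) = { [, id, void }.
From <term> ::= <term> <stmt>: add FIRST(<term>) = { [, id, void }.
<term> ::= [ [ contributes {[}.
Union: FIRST(<term>) = { [, id, void }.

{ [, id, void }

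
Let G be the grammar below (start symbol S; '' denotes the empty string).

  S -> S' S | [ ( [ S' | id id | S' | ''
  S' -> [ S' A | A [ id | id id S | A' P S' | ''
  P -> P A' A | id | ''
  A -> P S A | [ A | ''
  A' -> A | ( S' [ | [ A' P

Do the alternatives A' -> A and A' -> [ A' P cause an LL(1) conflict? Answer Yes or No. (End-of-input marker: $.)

FIRST(A) = { (, [, id, '' } and FIRST([ A' P) = { [ }.
Both contain [, so the two alternatives are not disjoint — LL(1) conflict.

Yes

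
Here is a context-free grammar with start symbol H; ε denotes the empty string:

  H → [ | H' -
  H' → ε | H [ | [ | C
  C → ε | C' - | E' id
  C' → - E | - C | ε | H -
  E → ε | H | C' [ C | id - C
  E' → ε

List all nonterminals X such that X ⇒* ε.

Directly nullable (have an ε-production): H', C, C', E, E'.
No other nonterminal has a production whose RHS symbols are all nullable.

{ C, C', E, E', H' }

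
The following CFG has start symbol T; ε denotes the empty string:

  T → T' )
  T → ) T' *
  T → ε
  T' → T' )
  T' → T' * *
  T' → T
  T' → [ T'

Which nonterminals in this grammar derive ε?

Directly nullable (have an ε-production): T.
T' → T with every symbol nullable, so T' is nullable.

{ T, T' }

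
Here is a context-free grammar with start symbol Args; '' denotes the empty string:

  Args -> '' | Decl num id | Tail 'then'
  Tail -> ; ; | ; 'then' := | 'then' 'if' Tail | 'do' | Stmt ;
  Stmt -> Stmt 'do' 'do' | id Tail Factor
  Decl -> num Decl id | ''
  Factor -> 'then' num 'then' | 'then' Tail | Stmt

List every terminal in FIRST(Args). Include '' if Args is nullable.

Args -> '' contributes ''.
From Args -> Decl num id: Decl nullable, take FIRST(Decl) ∪ {num} = { num }.
From Args -> Tail 'then': add FIRST(Tail) = { 'do', 'then', ;, id }.
Union: FIRST(Args) = { 'do', 'then', ;, id, num, '' }.

{ 'do', 'then', ;, id, num, '' }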